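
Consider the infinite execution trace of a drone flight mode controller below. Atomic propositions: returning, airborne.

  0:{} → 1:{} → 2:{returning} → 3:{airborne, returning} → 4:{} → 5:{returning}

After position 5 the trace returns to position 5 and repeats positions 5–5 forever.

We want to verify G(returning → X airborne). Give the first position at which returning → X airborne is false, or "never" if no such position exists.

3

Check returning → X airborne at each position in order: 0 ✓, 1 ✓, 2 ✓.
At position 3 the labels are {airborne, returning} and the next position 4 has {}, so returning → X airborne is false there. This is the first violation.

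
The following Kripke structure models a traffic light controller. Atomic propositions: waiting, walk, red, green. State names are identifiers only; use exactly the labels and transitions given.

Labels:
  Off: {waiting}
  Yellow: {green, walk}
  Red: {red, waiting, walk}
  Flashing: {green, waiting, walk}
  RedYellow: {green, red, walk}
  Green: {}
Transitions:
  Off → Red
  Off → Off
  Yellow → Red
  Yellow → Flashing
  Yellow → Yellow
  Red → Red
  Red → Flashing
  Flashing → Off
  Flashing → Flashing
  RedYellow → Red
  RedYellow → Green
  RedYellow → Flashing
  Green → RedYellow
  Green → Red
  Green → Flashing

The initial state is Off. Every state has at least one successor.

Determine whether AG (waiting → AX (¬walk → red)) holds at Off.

No

States satisfying waiting → AX (¬walk → red): {Yellow, Red, RedYellow, Green}.
States satisfying AG (waiting → AX (¬walk → red)): ∅.
Flashing is reachable from Off and violates waiting → AX (¬walk → red), so AG fails at Off.
Off ∉ Sat(AG (waiting → AX (¬walk → red))).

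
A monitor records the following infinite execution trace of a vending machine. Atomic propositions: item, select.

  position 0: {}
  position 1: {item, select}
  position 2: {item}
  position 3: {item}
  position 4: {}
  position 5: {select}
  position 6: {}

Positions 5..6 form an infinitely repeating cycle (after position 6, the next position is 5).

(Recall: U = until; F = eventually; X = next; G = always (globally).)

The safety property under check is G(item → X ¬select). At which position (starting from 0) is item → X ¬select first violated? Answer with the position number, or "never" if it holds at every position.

item → X ¬select holds at every position 0..6, and those are all the positions the trace ever visits, so the invariant G(item → X ¬select) is never violated.

never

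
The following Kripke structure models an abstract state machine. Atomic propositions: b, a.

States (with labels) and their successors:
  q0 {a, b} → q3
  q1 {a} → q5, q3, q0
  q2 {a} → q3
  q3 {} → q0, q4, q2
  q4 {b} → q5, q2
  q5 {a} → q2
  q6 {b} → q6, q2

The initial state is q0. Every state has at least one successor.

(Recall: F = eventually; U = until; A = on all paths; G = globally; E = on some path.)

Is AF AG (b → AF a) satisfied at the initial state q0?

Yes

States satisfying AG (b → AF a): {q0, q1, q2, q3, q4, q5}.
States satisfying AF AG (b → AF a): {q0, q1, q2, q3, q4, q5}.
q0 ∈ Sat(AF AG (b → AF a)).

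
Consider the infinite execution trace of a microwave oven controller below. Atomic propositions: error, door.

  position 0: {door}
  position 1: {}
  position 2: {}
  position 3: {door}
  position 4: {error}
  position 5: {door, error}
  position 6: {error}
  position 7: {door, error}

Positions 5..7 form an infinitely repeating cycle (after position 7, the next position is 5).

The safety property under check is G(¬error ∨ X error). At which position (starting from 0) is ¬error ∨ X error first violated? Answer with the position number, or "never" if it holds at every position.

¬error ∨ X error holds at every position 0..7, and those are all the positions the trace ever visits, so the invariant G(¬error ∨ X error) is never violated.

never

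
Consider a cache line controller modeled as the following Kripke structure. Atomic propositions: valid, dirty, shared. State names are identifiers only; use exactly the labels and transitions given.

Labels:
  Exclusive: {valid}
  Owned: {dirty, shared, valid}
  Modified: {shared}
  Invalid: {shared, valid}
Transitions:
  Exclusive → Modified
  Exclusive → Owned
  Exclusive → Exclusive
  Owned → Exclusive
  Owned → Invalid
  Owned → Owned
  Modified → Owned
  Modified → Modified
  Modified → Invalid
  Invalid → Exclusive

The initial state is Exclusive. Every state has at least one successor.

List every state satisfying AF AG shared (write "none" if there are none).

none

States satisfying AG shared: ∅.
States satisfying AF AG shared: ∅.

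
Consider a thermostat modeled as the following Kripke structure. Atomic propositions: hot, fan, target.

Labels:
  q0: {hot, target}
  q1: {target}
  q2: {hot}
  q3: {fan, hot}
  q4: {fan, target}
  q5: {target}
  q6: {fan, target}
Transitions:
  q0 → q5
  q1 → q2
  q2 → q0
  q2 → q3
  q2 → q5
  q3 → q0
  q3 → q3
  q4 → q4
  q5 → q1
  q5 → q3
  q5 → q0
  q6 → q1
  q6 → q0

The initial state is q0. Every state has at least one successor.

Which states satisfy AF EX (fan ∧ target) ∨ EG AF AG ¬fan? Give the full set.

{q4}

States satisfying EX (fan ∧ target): {q4}.
States satisfying AF EX (fan ∧ target): {q4}.
States satisfying AF AG ¬fan: ∅.
States satisfying EG AF AG ¬fan: ∅.
States satisfying AF EX (fan ∧ target) ∨ EG AF AG ¬fan: {q4}.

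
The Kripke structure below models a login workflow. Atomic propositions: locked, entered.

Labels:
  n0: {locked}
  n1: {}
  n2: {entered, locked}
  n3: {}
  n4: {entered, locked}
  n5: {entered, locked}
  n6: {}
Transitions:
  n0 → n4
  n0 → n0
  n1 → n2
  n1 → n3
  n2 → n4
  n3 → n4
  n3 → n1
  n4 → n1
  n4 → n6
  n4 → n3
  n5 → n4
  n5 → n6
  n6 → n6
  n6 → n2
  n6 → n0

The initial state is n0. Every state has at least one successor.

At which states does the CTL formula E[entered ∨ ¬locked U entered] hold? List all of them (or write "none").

States satisfying entered ∨ ¬locked: {n1, n2, n3, n4, n5, n6}.
States satisfying entered: {n2, n4, n5}.
States satisfying E[entered ∨ ¬locked U entered]: {n1, n2, n3, n4, n5, n6}.

{n1, n2, n3, n4, n5, n6}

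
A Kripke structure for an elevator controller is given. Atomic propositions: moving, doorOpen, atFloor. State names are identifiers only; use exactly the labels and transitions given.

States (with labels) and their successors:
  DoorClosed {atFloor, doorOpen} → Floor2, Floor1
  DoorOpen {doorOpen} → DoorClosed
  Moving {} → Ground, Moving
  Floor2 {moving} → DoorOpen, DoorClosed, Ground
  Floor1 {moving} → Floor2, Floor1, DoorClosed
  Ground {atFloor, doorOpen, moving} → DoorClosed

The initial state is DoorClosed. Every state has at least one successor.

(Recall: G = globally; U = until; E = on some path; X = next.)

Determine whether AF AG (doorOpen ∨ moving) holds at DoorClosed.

States satisfying AG (doorOpen ∨ moving): {DoorClosed, DoorOpen, Floor2, Floor1, Ground}.
States satisfying AF AG (doorOpen ∨ moving): {DoorClosed, DoorOpen, Floor2, Floor1, Ground}.
DoorClosed ∈ Sat(AF AG (doorOpen ∨ moving)).

Satisfied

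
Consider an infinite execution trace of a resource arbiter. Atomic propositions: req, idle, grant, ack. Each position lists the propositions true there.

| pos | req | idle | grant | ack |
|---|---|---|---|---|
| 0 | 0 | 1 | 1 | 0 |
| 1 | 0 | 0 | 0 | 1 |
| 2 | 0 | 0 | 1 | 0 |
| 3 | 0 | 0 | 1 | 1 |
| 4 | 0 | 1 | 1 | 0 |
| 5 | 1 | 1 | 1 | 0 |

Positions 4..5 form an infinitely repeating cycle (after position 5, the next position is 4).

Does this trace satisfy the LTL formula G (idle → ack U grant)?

Holds

idle → ack U grant holds at every position 0..5, and those are all positions ever visited, so G (idle → ack U grant) holds.
Positions where idle holds: 0, 4, 5.
Check ack U grant at each: 0→ok, 4→ok, 5→ok.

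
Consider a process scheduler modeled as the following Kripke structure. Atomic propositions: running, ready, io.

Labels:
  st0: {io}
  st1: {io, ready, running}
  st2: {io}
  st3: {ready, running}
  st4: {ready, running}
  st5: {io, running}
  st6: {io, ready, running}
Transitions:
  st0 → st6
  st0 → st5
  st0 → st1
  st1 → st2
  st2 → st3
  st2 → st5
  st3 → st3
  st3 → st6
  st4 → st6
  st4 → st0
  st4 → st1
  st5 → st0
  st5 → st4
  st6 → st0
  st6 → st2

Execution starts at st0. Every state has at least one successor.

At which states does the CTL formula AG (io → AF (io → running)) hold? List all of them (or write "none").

{st0, st1, st2, st3, st4, st5, st6}

States satisfying io → AF (io → running): {st0, st1, st2, st3, st4, st5, st6}.
States satisfying AG (io → AF (io → running)): {st0, st1, st2, st3, st4, st5, st6}.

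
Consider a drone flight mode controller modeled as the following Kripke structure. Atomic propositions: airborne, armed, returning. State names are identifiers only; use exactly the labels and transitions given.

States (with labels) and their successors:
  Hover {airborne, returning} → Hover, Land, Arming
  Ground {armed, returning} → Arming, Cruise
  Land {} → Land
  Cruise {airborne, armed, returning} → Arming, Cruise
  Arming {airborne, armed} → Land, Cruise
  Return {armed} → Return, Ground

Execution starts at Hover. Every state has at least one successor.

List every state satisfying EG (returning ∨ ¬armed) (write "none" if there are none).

States satisfying returning ∨ ¬armed: {Hover, Ground, Land, Cruise}.
States satisfying EG (returning ∨ ¬armed): {Hover, Ground, Land, Cruise}.

{Hover, Ground, Land, Cruise}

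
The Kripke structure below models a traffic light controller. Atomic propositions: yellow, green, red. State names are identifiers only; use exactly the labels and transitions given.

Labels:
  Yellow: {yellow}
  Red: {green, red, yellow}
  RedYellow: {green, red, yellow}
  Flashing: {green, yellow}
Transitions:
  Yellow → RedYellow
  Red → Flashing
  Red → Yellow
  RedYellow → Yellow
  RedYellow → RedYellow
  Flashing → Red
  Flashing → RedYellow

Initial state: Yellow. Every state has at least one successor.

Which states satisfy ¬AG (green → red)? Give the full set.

States satisfying green → red: {Yellow, Red, RedYellow}.
States satisfying AG (green → red): {Yellow, RedYellow}.
States satisfying ¬AG (green → red): {Red, Flashing}.

{Red, Flashing}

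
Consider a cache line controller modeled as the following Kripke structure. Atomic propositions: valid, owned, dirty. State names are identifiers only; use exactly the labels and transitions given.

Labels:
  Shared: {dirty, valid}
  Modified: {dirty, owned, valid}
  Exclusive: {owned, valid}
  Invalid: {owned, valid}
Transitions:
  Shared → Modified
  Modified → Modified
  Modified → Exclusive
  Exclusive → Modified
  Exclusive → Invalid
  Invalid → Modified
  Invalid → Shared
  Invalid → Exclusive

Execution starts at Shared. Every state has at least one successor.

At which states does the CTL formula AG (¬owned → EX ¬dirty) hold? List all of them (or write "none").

none

States satisfying ¬owned → EX ¬dirty: {Modified, Exclusive, Invalid}.
States satisfying AG (¬owned → EX ¬dirty): ∅.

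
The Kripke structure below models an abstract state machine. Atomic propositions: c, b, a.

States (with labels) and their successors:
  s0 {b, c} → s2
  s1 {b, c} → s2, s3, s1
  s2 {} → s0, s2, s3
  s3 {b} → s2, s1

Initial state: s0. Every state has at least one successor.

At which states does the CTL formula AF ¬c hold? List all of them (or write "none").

States satisfying ¬c: {s2, s3}.
States satisfying AF ¬c: {s0, s2, s3}.

{s0, s2, s3}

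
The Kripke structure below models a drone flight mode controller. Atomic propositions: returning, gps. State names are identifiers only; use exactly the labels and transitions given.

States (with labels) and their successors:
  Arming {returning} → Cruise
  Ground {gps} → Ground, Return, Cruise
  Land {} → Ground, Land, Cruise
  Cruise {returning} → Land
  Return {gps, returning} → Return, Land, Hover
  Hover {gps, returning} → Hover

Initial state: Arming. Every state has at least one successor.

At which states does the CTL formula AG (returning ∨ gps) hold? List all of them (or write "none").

{Hover}

States satisfying returning ∨ gps: {Arming, Ground, Cruise, Return, Hover}.
States satisfying AG (returning ∨ gps): {Hover}.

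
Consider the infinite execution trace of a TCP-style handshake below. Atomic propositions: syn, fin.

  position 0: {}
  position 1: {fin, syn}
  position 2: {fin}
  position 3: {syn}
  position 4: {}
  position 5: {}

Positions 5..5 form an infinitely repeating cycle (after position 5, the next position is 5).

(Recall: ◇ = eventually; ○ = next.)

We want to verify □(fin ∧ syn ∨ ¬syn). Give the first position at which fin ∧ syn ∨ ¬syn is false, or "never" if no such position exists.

Check fin ∧ syn ∨ ¬syn at each position in order: 0 ✓, 1 ✓, 2 ✓.
At position 3 the labels are {syn}, so fin ∧ syn ∨ ¬syn is false there. This is the first violation.

3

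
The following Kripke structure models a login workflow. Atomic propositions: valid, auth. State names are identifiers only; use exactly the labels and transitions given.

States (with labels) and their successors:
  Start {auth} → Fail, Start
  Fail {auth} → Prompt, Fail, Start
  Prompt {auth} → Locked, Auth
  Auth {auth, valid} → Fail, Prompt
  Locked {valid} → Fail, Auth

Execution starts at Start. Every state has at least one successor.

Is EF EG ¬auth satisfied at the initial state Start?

States satisfying EG ¬auth: ∅.
States satisfying EF EG ¬auth: ∅.
No suitable path/successor from Start witnesses the formula.
Start ∉ Sat(EF EG ¬auth).

Does not hold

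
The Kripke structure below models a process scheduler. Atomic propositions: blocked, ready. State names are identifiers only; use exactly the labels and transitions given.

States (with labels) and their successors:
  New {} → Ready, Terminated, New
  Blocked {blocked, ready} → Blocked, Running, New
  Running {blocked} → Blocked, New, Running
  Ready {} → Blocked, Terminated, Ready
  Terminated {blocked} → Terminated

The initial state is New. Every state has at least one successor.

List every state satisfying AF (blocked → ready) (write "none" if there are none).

States satisfying blocked → ready: {New, Blocked, Ready}.
States satisfying AF (blocked → ready): {New, Blocked, Ready}.

{New, Blocked, Ready}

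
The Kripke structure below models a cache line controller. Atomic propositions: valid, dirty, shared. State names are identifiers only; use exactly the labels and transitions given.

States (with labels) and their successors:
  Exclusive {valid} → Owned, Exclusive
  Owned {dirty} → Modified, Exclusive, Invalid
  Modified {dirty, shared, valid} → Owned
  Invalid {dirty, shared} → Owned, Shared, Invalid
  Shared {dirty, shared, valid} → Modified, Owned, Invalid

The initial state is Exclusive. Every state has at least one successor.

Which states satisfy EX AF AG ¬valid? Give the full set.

States satisfying AF AG ¬valid: ∅.
States satisfying EX AF AG ¬valid: ∅.

none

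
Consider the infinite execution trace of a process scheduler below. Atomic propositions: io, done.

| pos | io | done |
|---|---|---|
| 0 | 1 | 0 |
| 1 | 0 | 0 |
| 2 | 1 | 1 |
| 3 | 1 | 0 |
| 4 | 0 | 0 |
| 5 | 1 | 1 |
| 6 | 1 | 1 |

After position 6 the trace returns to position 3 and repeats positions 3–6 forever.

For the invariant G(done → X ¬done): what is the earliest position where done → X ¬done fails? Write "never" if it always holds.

5

Check done → X ¬done at each position in order: 0 ✓, 1 ✓, 2 ✓, 3 ✓, 4 ✓.
At position 5 the labels are {done, io} and the next position 6 has {done, io}, so done → X ¬done is false there. This is the first violation.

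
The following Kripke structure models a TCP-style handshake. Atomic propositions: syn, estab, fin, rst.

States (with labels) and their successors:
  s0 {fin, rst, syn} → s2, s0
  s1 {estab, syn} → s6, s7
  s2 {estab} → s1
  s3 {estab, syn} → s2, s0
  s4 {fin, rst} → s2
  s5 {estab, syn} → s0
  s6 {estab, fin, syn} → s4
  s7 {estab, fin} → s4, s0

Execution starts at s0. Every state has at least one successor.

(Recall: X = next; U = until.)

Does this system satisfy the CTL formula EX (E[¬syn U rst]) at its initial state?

Holds

States satisfying E[¬syn U rst]: {s0, s4, s7}.
States satisfying EX (E[¬syn U rst]): {s0, s1, s3, s5, s6, s7}.
s0 ∈ Sat(EX (E[¬syn U rst])).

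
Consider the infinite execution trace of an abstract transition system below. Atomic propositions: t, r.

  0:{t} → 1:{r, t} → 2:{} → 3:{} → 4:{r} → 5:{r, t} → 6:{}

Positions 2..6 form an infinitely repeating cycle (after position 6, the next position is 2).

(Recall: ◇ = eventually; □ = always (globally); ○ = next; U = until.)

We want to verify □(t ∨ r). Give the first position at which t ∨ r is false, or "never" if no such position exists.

Check t ∨ r at each position in order: 0 ✓, 1 ✓.
At position 2 the labels are {}, so t ∨ r is false there. This is the first violation.

2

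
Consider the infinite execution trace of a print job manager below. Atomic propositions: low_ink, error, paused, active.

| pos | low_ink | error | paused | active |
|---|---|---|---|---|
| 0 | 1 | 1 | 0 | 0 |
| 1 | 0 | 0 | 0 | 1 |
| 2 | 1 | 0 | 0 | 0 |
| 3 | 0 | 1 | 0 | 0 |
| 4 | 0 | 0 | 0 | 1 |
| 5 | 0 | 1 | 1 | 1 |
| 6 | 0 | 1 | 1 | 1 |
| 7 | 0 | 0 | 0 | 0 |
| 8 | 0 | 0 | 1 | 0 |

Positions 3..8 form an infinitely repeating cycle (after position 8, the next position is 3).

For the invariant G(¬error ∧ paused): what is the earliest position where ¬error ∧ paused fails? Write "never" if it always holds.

At position 0 the labels are {error, low_ink}, so ¬error ∧ paused is false there. This is the first violation.

0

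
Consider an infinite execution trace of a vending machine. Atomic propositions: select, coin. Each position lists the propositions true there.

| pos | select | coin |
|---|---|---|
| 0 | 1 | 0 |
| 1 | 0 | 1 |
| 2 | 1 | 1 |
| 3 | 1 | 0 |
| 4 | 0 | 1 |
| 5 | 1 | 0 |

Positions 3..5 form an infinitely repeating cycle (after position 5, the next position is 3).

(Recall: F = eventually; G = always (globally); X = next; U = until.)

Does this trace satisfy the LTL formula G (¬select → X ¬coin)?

¬select → X ¬coin must hold at every position from 0 onward. It fails at position 1, so G (¬select → X ¬coin) is false.
Positions where ¬select holds: 1, 4.
Check X ¬coin at each: 1→fails, 4→ok.

Violated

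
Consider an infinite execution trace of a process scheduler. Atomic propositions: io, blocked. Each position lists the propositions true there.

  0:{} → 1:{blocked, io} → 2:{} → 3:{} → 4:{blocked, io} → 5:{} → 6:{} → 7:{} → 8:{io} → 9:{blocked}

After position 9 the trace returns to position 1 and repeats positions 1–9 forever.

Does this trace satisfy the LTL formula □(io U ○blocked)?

io U ○blocked must hold at every position from 0 onward. It fails at position 1, so □(io U ○blocked) is false.

Violated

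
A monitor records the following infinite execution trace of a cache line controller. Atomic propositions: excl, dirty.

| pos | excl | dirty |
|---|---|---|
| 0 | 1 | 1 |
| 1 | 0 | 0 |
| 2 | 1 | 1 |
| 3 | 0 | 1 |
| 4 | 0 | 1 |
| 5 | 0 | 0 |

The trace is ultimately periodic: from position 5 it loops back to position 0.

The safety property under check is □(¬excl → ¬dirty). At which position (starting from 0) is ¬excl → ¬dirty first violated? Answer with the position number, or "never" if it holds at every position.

3

Check ¬excl → ¬dirty at each position in order: 0 ✓, 1 ✓, 2 ✓.
At position 3 the labels are {dirty}, so ¬excl → ¬dirty is false there. This is the first violation.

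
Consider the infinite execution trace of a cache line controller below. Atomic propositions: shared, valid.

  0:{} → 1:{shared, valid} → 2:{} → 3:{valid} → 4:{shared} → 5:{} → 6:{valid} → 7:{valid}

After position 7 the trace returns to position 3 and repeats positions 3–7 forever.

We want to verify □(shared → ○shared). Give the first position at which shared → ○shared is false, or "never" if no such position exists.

Check shared → ○shared at each position in order: 0 ✓.
At position 1 the labels are {shared, valid} and the next position 2 has {}, so shared → ○shared is false there. This is the first violation.

1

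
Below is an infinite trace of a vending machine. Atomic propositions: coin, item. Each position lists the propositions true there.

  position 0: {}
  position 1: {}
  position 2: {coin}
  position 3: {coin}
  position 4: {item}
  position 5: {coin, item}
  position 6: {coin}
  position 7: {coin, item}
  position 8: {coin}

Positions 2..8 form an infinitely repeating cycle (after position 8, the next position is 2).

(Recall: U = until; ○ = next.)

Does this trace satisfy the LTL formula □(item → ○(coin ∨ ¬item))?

item → ○(coin ∨ ¬item) holds at every position 0..8, and those are all positions ever visited, so □(item → ○(coin ∨ ¬item)) holds.
Positions where item holds: 4, 5, 7.
Check ○(coin ∨ ¬item) at each: 4→ok, 5→ok, 7→ok.

Holds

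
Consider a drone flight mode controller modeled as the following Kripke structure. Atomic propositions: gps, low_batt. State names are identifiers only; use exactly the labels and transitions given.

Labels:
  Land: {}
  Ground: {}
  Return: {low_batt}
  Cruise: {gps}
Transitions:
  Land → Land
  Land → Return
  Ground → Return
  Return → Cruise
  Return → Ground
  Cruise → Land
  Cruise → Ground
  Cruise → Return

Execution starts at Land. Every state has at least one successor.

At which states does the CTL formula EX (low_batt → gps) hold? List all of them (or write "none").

{Land, Return, Cruise}

States satisfying low_batt → gps: {Land, Ground, Cruise}.
States satisfying EX (low_batt → gps): {Land, Return, Cruise}.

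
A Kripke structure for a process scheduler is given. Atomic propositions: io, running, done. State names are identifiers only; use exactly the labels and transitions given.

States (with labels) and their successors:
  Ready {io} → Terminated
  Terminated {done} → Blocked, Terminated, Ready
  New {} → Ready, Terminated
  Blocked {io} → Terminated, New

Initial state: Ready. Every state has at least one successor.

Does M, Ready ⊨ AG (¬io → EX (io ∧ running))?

Violated

States satisfying ¬io → EX (io ∧ running): {Ready, Blocked}.
States satisfying AG (¬io → EX (io ∧ running)): ∅.
New is reachable from Ready and violates ¬io → EX (io ∧ running), so AG fails at Ready.
Ready ∉ Sat(AG (¬io → EX (io ∧ running))).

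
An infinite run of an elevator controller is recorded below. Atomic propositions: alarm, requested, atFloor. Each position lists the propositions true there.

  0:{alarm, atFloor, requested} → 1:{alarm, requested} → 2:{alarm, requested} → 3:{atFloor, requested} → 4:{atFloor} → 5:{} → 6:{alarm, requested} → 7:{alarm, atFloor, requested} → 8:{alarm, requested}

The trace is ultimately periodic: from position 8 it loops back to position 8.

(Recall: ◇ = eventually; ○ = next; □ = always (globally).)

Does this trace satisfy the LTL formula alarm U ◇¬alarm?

Walking from position 0: ◇¬alarm first holds at position 0, and alarm holds at every earlier position along the way, so alarm U ◇¬alarm holds.

Holds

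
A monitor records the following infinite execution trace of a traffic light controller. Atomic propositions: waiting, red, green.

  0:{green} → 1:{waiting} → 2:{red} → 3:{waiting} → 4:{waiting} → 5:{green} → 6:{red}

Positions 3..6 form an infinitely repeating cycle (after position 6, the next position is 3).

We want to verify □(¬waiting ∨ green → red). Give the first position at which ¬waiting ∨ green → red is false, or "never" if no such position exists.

At position 0 the labels are {green}, so ¬waiting ∨ green → red is false there. This is the first violation.

0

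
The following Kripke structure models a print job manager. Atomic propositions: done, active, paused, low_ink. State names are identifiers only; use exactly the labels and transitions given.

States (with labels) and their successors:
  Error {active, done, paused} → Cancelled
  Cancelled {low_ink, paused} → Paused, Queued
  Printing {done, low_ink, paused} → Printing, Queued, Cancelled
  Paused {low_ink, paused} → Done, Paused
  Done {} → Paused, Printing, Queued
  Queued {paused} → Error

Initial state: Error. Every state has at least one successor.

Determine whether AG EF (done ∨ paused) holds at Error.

Satisfied

States satisfying EF (done ∨ paused): {Error, Cancelled, Printing, Paused, Done, Queued}.
States satisfying AG EF (done ∨ paused): {Error, Cancelled, Printing, Paused, Done, Queued}.
Every state reachable from Error satisfies EF (done ∨ paused).
Error ∈ Sat(AG EF (done ∨ paused)).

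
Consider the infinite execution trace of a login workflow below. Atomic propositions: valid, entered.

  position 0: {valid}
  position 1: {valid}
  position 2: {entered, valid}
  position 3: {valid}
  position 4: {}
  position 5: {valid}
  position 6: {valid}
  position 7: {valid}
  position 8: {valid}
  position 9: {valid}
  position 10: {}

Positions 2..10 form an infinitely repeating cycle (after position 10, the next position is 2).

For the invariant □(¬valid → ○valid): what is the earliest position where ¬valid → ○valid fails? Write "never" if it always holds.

never

¬valid → ○valid holds at every position 0..10, and those are all the positions the trace ever visits, so the invariant □(¬valid → ○valid) is never violated.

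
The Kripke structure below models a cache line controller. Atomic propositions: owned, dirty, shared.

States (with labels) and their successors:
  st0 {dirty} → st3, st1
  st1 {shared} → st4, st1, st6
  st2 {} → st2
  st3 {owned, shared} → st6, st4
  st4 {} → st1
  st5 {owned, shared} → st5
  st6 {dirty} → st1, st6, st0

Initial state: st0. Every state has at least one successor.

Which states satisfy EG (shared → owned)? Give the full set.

States satisfying shared → owned: {st0, st2, st3, st4, st5, st6}.
States satisfying EG (shared → owned): {st0, st2, st3, st5, st6}.

{st0, st2, st3, st5, st6}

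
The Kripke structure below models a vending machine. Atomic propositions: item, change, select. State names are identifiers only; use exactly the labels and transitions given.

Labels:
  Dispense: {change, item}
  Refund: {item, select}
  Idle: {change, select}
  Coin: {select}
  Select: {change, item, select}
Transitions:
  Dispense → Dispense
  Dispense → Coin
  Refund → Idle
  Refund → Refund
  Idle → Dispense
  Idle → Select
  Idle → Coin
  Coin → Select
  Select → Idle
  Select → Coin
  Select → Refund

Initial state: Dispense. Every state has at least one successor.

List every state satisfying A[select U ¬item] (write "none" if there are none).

{Idle, Coin}

States satisfying select: {Refund, Idle, Coin, Select}.
States satisfying ¬item: {Idle, Coin}.
States satisfying A[select U ¬item]: {Idle, Coin}.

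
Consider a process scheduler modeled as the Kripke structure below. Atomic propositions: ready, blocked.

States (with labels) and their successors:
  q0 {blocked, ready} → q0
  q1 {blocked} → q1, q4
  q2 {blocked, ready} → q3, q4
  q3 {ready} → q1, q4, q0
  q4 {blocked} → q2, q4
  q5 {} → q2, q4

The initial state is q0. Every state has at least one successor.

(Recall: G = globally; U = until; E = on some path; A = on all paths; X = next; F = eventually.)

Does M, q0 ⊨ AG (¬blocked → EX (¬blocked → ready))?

States satisfying ¬blocked → EX (¬blocked → ready): {q0, q1, q2, q3, q4, q5}.
States satisfying AG (¬blocked → EX (¬blocked → ready)): {q0, q1, q2, q3, q4, q5}.
Every state reachable from q0 satisfies ¬blocked → EX (¬blocked → ready).
q0 ∈ Sat(AG (¬blocked → EX (¬blocked → ready))).

Yes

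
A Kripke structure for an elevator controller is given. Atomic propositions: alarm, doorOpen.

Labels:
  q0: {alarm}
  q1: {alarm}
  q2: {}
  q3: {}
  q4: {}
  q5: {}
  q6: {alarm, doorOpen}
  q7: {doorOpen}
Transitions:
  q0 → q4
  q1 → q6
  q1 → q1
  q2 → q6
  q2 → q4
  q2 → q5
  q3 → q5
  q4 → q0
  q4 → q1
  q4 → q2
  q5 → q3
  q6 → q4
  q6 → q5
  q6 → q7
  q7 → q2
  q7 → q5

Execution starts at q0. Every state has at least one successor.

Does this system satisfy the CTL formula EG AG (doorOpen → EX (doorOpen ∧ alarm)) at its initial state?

States satisfying AG (doorOpen → EX (doorOpen ∧ alarm)): {q3, q5}.
States satisfying EG AG (doorOpen → EX (doorOpen ∧ alarm)): {q3, q5}.
No suitable path/successor from q0 witnesses the formula.
q0 ∉ Sat(EG AG (doorOpen → EX (doorOpen ∧ alarm))).

Does not hold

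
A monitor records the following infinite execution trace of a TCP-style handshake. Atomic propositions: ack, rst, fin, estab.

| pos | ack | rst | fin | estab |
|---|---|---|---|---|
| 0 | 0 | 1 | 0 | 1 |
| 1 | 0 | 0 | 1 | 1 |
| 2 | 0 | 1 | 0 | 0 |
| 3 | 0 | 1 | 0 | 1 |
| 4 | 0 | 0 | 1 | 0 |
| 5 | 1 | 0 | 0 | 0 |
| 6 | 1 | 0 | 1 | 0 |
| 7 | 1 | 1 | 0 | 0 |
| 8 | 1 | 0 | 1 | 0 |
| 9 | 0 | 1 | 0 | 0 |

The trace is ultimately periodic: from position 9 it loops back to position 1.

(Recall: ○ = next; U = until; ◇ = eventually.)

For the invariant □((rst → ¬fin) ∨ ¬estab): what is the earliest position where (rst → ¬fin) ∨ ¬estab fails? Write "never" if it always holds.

(rst → ¬fin) ∨ ¬estab holds at every position 0..9, and those are all the positions the trace ever visits, so the invariant □((rst → ¬fin) ∨ ¬estab) is never violated.

never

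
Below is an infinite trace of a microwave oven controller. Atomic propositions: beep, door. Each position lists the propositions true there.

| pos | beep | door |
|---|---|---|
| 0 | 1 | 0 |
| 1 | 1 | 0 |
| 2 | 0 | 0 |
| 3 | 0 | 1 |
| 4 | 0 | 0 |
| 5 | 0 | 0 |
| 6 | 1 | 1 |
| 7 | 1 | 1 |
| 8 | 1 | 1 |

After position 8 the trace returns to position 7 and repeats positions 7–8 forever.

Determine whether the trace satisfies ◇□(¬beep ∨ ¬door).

Violated

□(¬beep ∨ ¬door) is false at every position 0..8, so it never becomes true and ◇□(¬beep ∨ ¬door) fails.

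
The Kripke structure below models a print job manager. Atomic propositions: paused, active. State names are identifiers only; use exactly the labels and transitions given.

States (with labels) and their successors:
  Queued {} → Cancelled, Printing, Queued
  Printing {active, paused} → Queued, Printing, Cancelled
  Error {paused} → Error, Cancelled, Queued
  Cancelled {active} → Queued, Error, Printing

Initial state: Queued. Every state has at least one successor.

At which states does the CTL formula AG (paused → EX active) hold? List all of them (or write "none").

States satisfying paused → EX active: {Queued, Printing, Error, Cancelled}.
States satisfying AG (paused → EX active): {Queued, Printing, Error, Cancelled}.

{Queued, Printing, Error, Cancelled}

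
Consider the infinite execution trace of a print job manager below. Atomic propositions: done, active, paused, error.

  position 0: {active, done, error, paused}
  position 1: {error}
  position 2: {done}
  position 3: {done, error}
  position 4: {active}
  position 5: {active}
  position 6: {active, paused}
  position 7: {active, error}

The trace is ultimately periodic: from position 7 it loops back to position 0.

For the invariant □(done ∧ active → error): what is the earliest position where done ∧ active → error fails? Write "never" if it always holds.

never

done ∧ active → error holds at every position 0..7, and those are all the positions the trace ever visits, so the invariant □(done ∧ active → error) is never violated.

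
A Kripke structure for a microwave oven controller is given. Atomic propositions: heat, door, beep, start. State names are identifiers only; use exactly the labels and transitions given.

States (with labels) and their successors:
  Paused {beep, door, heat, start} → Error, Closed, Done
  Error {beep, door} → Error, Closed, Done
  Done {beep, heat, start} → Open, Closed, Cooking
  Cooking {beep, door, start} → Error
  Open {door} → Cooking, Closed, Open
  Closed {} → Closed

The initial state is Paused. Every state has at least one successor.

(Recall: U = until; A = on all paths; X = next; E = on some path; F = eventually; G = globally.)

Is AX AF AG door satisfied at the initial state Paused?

Does not hold

States satisfying AF AG door: ∅.
States satisfying AX AF AG door: ∅.
Paused ∉ Sat(AX AF AG door).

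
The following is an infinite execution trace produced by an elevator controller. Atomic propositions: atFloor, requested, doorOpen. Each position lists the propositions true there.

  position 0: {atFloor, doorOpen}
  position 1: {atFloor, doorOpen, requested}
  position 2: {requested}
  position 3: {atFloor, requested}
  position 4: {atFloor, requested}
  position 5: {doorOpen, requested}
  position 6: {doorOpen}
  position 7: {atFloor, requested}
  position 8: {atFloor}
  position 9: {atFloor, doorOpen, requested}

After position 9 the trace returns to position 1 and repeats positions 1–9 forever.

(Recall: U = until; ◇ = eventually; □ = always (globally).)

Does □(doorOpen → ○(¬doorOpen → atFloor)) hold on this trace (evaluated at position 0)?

doorOpen → ○(¬doorOpen → atFloor) must hold at every position from 0 onward. It fails at position 1, so □(doorOpen → ○(¬doorOpen → atFloor)) is false.
Positions where doorOpen holds: 0, 1, 5, 6, 9.
Check ○(¬doorOpen → atFloor) at each: 0→ok, 1→fails, 5→ok, 6→ok, 9→ok.

Does not hold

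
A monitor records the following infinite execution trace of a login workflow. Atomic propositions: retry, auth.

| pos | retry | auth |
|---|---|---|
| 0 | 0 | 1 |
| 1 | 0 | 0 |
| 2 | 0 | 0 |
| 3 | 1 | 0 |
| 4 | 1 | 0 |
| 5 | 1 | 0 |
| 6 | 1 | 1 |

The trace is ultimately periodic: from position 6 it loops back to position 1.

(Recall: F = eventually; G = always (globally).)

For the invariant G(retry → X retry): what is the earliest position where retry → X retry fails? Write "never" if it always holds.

Check retry → X retry at each position in order: 0 ✓, 1 ✓, 2 ✓, 3 ✓, 4 ✓, 5 ✓.
At position 6 the labels are {auth, retry} and the next position 1 has {}, so retry → X retry is false there. This is the first violation.

6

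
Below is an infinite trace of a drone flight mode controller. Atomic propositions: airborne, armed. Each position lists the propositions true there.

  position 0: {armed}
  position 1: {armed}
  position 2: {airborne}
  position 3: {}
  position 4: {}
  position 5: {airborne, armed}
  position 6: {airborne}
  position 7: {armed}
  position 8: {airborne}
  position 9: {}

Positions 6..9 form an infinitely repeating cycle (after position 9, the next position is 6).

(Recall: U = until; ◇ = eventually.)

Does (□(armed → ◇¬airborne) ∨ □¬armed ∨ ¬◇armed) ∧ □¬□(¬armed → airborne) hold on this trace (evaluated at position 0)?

Holds

¬□(¬armed → airborne) holds at every position 0..9, and those are all positions ever visited, so □¬□(¬armed → airborne) holds.
At position 0: □(armed → ◇¬airborne) ∨ □¬armed ∨ ¬◇armed is true; □¬□(¬armed → airborne) is true; so (□(armed → ◇¬airborne) ∨ □¬armed ∨ ¬◇armed) ∧ □¬□(¬armed → airborne) is true.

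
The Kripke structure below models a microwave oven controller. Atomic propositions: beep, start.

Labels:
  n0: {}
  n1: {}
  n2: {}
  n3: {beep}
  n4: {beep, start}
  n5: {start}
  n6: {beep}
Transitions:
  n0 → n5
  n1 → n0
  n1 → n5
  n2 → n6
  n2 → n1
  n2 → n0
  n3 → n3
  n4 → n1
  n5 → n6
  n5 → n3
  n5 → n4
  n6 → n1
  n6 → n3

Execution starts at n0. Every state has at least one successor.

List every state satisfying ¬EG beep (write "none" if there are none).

{n0, n1, n2, n4, n5}

States satisfying beep: {n3, n4, n6}.
States satisfying EG beep: {n3, n6}.
States satisfying ¬EG beep: {n0, n1, n2, n4, n5}.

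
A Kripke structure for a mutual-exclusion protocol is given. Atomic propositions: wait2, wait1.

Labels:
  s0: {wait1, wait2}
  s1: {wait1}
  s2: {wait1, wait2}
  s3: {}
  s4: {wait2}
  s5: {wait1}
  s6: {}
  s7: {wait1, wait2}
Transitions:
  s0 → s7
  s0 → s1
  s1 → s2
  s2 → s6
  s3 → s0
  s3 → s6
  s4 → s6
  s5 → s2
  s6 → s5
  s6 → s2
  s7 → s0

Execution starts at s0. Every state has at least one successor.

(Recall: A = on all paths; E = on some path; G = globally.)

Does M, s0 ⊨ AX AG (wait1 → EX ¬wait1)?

Violated

States satisfying AG (wait1 → EX ¬wait1): ∅.
States satisfying AX AG (wait1 → EX ¬wait1): ∅.
s0 ∉ Sat(AX AG (wait1 → EX ¬wait1)).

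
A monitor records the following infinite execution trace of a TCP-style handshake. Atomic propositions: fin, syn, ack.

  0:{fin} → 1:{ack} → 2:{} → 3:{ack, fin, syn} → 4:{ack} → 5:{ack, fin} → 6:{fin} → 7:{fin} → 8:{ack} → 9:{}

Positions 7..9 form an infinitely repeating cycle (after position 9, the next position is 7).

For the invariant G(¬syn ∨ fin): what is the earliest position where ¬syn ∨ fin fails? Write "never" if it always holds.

¬syn ∨ fin holds at every position 0..9, and those are all the positions the trace ever visits, so the invariant G(¬syn ∨ fin) is never violated.

never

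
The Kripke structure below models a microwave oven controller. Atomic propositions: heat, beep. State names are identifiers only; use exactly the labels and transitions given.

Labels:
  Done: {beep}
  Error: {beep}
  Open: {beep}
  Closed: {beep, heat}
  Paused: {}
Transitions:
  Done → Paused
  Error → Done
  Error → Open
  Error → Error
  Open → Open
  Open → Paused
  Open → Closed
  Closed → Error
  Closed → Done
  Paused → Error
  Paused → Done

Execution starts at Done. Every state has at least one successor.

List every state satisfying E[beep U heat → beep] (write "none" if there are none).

States satisfying beep: {Done, Error, Open, Closed}.
States satisfying heat → beep: {Done, Error, Open, Closed, Paused}.
States satisfying E[beep U heat → beep]: {Done, Error, Open, Closed, Paused}.

{Done, Error, Open, Closed, Paused}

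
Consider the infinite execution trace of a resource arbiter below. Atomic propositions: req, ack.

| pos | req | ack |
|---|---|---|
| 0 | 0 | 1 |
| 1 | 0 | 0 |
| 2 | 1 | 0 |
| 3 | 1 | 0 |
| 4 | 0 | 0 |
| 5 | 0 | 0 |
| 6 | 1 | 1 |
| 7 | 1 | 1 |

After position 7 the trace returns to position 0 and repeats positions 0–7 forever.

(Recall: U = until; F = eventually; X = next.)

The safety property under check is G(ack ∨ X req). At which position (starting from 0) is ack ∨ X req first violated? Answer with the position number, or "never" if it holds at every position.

3

Check ack ∨ X req at each position in order: 0 ✓, 1 ✓, 2 ✓.
At position 3 the labels are {req} and the next position 4 has {}, so ack ∨ X req is false there. This is the first violation.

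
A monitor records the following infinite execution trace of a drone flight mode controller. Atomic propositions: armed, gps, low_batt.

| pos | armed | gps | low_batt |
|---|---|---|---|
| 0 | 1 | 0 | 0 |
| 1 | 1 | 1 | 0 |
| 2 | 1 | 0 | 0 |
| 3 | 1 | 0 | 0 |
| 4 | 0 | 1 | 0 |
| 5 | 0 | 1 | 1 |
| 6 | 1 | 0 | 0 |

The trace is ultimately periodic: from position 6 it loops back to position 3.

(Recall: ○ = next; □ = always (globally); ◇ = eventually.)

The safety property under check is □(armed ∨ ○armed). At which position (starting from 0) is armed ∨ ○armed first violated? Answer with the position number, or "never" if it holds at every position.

Check armed ∨ ○armed at each position in order: 0 ✓, 1 ✓, 2 ✓, 3 ✓.
At position 4 the labels are {gps} and the next position 5 has {gps, low_batt}, so armed ∨ ○armed is false there. This is the first violation.

4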